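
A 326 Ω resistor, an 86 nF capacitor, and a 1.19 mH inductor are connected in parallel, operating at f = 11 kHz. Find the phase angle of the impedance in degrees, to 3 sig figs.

63.7°

ω = 2πf = 69120 rad/s
X_L = ωL = 82.2 Ω
X_C = 1/(ωC) = 168 Ω
Parallel: admittances add. Y = 1/R + 1/(jωL) + jωC
Y = (0.00307 − j0.00621) S
|Y| = 0.00693 S → |Z| = 1/|Y| = 144 Ω, ∠Z = −∠Y = 63.7°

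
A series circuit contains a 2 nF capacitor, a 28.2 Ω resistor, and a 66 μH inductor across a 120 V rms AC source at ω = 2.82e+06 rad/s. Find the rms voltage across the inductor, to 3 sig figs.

X_L = ωL = 186 Ω
X_C = 1/(ωC) = 177 Ω
Net reactance X = X_L − X_C = 8.82 Ω
Z = 28.2 + j8.82 Ω
|Z| = √(28.2² + 8.82²) = 29.5 Ω
I = V/|Z| = 4.06 A
V_L = I·|Z_L| = 4.06 × 186 = 756 V

756 V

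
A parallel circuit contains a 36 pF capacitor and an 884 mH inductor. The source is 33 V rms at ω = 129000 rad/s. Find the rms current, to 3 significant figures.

136 μA

X_L = ωL = 114000 Ω
X_C = 1/(ωC) = 215000 Ω
Parallel: admittances add. Y = 1/(jωL) + jωC
Y = (0 − j4.13e-06) S
|Y| = 4.13e-06 S → |Z| = 1/|Y| = 242000 Ω, ∠Z = −∠Y = 90.0°
I = V/|Z| = 33/242000 = 136 μA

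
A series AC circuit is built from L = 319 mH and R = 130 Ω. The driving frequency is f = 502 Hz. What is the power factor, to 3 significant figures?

0.128

ω = 2πf = 3154 rad/s
X_L = ωL = 1010 Ω
Z = 130 + j1010 Ω
|Z| = √(130² + 1010²) = 1010 Ω
∠Z = arctan(1010/130) = 82.6°
cos φ = cos(82.6°) = 0.128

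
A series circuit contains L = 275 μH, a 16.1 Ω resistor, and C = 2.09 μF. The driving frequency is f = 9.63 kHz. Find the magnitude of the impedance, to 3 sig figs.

ω = 2πf = 60510 rad/s
X_L = ωL = 16.6 Ω
X_C = 1/(ωC) = 7.91 Ω
Net reactance X = X_L − X_C = 8.73 Ω
Z = 16.1 + j8.73 Ω
|Z| = √(16.1² + 8.73²) = 18.3 Ω

18.3 Ω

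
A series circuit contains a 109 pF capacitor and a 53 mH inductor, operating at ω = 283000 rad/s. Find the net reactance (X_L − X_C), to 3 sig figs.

X_L = ωL = 15000 Ω
X_C = 1/(ωC) = 32400 Ω
X = 15000 − 32400 = -17400 Ω

-17400 Ω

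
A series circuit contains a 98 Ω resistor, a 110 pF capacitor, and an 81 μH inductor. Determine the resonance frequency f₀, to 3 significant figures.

1.69 MHz

ω₀ = 1/√(LC) = 1/√(8.1e-05 × 1.1e-10) = 1.059e+07 rad/s
f₀ = ω₀/(2π) = 1.69 MHz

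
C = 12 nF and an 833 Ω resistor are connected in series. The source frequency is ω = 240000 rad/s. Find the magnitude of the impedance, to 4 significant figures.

X_C = 1/(ωC) = 347.2 Ω
Z = 833.0 − j347.2 Ω
|Z| = √(833.0² + 347.2²) = 902.5 Ω

902.5 Ω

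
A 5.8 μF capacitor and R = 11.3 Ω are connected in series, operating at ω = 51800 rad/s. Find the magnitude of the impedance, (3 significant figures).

11.8 Ω

X_C = 1/(ωC) = 3.33 Ω
Z = 11.3 − j3.33 Ω
|Z| = √(11.3² + 3.33²) = 11.8 Ω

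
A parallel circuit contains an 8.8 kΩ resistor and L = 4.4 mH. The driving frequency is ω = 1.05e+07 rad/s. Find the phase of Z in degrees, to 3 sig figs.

X_L = ωL = 46200 Ω
Parallel: admittances add. Y = 1/R + 1/(jωL)
Y = (0.000114 − j2.16e-05) S
|Y| = 0.000116 S → |Z| = 1/|Y| = 8640 Ω, ∠Z = −∠Y = 10.8°

10.8°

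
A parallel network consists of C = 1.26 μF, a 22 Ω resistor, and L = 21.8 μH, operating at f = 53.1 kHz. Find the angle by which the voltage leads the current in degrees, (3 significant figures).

ω = 2πf = 333600 rad/s
X_L = ωL = 7.27 Ω
X_C = 1/(ωC) = 2.38 Ω
Parallel: admittances add. Y = 1/R + 1/(jωL) + jωC
Y = (0.0455 + j0.283) S
|Y| = 0.287 S → |Z| = 1/|Y| = 3.49 Ω, ∠Z = −∠Y = -80.9°

-80.9°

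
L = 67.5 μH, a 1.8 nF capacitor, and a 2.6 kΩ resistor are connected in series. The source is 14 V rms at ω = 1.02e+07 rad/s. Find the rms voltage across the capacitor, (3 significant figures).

0.285 V

X_L = ωL = 688 Ω
X_C = 1/(ωC) = 54.5 Ω
Net reactance X = X_L − X_C = 634 Ω
Z = 2600 + j634 Ω
|Z| = √(2600² + 634²) = 2680 Ω
I = V/|Z| = 5.23 mA
V_C = I·|Z_C| = 0.00523 × 54.5 = 0.285 V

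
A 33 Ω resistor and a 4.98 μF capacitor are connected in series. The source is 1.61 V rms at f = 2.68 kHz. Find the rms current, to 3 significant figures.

ω = 2πf = 16840 rad/s
X_C = 1/(ωC) = 11.9 Ω
Z = 33.0 − j11.9 Ω
|Z| = √(33.0² + 11.9²) = 35.1 Ω
I = V/|Z| = 1.61/35.1 = 45.9 mA

45.9 mA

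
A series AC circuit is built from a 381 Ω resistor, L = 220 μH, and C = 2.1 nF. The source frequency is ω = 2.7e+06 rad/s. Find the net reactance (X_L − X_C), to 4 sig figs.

417.6 Ω

X_L = ωL = 594.0 Ω
X_C = 1/(ωC) = 176.4 Ω
X = 594.0 − 176.4 = 417.6 Ω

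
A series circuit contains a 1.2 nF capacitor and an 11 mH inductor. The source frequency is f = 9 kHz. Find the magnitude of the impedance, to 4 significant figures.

14110 Ω

ω = 2πf = 56550 rad/s
X_L = ωL = 622.0 Ω
X_C = 1/(ωC) = 14740 Ω
Net reactance X = X_L − X_C = -14110 Ω
Z = − j14110 Ω
|Z| = √(0² + 14110²) = 14110 Ω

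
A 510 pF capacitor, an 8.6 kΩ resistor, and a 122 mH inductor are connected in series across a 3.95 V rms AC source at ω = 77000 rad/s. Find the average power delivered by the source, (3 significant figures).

404 μW

X_L = ωL = 9390 Ω
X_C = 1/(ωC) = 25500 Ω
Net reactance X = X_L − X_C = -16100 Ω
Z = 8600 − j16100 Ω
|Z| = √(8600² + 16100²) = 18200 Ω
∠Z = arctan(-16100/8600) = -61.8°
I = V/|Z| = 217 μA
P = VI cos φ = 3.95 × 0.000217 × cos(-61.8°) = 404 μW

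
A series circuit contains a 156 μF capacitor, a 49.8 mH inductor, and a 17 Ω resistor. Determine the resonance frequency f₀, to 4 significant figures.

57.10 Hz

ω₀ = 1/√(LC) = 1/√(0.0498 × 0.000156) = 358.8 rad/s
f₀ = ω₀/(2π) = 57.10 Hz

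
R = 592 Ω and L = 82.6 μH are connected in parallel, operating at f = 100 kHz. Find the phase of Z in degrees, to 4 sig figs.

ω = 2πf = 628300 rad/s
X_L = ωL = 51.90 Ω
Parallel: admittances add. Y = 1/R + 1/(jωL)
Y = (0.001689 − j0.01927) S
|Y| = 0.01934 S → |Z| = 1/|Y| = 51.70 Ω, ∠Z = −∠Y = 84.99°

84.99°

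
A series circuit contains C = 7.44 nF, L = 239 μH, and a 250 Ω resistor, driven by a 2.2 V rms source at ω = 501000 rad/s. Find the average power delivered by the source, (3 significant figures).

14.3 mW

X_L = ωL = 120 Ω
X_C = 1/(ωC) = 268 Ω
Net reactance X = X_L − X_C = -149 Ω
Z = 250 − j149 Ω
|Z| = √(250² + 149²) = 291 Ω
∠Z = arctan(-149/250) = -30.7°
I = V/|Z| = 7.57 mA
P = VI cos φ = 2.2 × 0.00757 × cos(-30.7°) = 14.3 mW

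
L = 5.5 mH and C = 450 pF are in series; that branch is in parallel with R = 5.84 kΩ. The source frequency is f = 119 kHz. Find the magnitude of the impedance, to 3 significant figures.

1120 Ω

ω = 2πf = 747700 rad/s
X_L = ωL = 4110 Ω
X_C = 1/(ωC) = 2970 Ω
Branch 1: Z₁ = R = 5840 Ω
Branch 2 (series LC): Z₂ = j(X_L − X_C) = j1140 Ω
Parallel: Z = Z₁Z₂/(Z₁+Z₂), |Z| = 1120 Ω, ∠Z = 79.0°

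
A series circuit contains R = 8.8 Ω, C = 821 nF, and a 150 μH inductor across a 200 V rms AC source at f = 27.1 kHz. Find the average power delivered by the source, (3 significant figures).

847 W

ω = 2πf = 170300 rad/s
X_L = ωL = 25.5 Ω
X_C = 1/(ωC) = 7.15 Ω
Net reactance X = X_L − X_C = 18.4 Ω
Z = 8.80 + j18.4 Ω
|Z| = √(8.80² + 18.4²) = 20.4 Ω
∠Z = arctan(18.4/8.80) = 64.4°
I = V/|Z| = 9.81 A
P = VI cos φ = 200 × 9.81 × cos(64.4°) = 847 W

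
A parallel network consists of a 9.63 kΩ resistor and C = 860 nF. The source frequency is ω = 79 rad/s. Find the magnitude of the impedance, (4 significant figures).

X_C = 1/(ωC) = 14720 Ω
Parallel: admittances add. Y = 1/R + jωC
Y = (0.0001038 + j6.794e-05) S
|Y| = 0.0001241 S → |Z| = 1/|Y| = 8058 Ω, ∠Z = −∠Y = -33.20°

8058 Ω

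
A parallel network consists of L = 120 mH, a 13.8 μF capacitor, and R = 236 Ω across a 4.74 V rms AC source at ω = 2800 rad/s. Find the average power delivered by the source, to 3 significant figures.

X_L = ωL = 336 Ω
X_C = 1/(ωC) = 25.9 Ω
Parallel: admittances add. Y = 1/R + 1/(jωL) + jωC
Y = (0.00424 + j0.0357) S
|Y| = 0.0359 S → |Z| = 1/|Y| = 27.8 Ω, ∠Z = −∠Y = -83.2°
I = V/|Z| = 170 mA
P = VI cos φ = 4.74 × 0.170 × cos(-83.2°) = 95.2 mW

95.2 mW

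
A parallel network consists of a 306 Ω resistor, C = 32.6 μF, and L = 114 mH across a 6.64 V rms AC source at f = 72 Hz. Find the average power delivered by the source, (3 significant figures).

ω = 2πf = 452.4 rad/s
X_L = ωL = 51.6 Ω
X_C = 1/(ωC) = 67.8 Ω
Parallel: admittances add. Y = 1/R + 1/(jωL) + jωC
Y = (0.00327 − j0.00464) S
|Y| = 0.00568 S → |Z| = 1/|Y| = 176 Ω, ∠Z = −∠Y = 54.9°
I = V/|Z| = 37.7 mA
P = VI cos φ = 6.64 × 0.0377 × cos(54.9°) = 144 mW

144 mW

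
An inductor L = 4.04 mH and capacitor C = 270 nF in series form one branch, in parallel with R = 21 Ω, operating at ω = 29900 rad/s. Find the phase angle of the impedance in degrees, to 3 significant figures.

-81.7°

X_L = ωL = 121 Ω
X_C = 1/(ωC) = 124 Ω
Branch 1: Z₁ = R = 21.0 Ω
Branch 2 (series LC): Z₂ = j(X_L − X_C) = −j3.07 Ω
Parallel: Z = Z₁Z₂/(Z₁+Z₂), |Z| = 3.04 Ω, ∠Z = -81.7°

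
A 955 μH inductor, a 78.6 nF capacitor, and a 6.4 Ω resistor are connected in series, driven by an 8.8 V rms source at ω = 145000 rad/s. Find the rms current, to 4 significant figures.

X_L = ωL = 138.5 Ω
X_C = 1/(ωC) = 87.74 Ω
Net reactance X = X_L − X_C = 50.73 Ω
Z = 6.400 + j50.73 Ω
|Z| = √(6.400² + 50.73²) = 51.13 Ω
I = V/|Z| = 8.8/51.13 = 172.1 mA

172.1 mA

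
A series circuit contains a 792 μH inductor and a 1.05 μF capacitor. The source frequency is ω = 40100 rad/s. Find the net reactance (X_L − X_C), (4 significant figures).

8.009 Ω

X_L = ωL = 31.76 Ω
X_C = 1/(ωC) = 23.75 Ω
X = 31.76 − 23.75 = 8.009 Ω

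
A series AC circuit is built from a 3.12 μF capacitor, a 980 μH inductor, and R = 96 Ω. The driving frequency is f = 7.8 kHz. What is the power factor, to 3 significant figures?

ω = 2πf = 49010 rad/s
X_L = ωL = 48.0 Ω
X_C = 1/(ωC) = 6.54 Ω
Net reactance X = X_L − X_C = 41.5 Ω
Z = 96.0 + j41.5 Ω
|Z| = √(96.0² + 41.5²) = 105 Ω
∠Z = arctan(41.5/96.0) = 23.4°
cos φ = cos(23.4°) = 0.918

0.918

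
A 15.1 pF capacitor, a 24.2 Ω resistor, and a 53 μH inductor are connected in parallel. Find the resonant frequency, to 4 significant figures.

ω₀ = 1/√(LC) = 1/√(5.3e-05 × 1.51e-11) = 3.535e+07 rad/s
f₀ = ω₀/(2π) = 5.626 MHz

5.626 MHz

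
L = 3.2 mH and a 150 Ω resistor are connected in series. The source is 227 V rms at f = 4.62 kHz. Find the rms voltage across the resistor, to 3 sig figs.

ω = 2πf = 29030 rad/s
X_L = ωL = 92.9 Ω
Z = 150 + j92.9 Ω
|Z| = √(150² + 92.9²) = 176 Ω
I = V/|Z| = 1.29 A
V_R = I·|Z_R| = 1.29 × 150 = 193 V

193 V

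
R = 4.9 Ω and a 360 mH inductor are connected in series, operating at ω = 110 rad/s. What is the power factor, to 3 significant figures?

X_L = ωL = 39.6 Ω
Z = 4.90 + j39.6 Ω
|Z| = √(4.90² + 39.6²) = 39.9 Ω
∠Z = arctan(39.6/4.90) = 82.9°
cos φ = cos(82.9°) = 0.123

0.123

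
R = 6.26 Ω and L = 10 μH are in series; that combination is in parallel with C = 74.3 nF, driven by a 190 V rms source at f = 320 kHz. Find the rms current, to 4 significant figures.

19.95 A

ω = 2πf = 2.011e+06 rad/s
X_L = ωL = 20.11 Ω
X_C = 1/(ωC) = 6.694 Ω
Branch 1 (R+jX_L): Z₁ = 6.260 + j20.11 Ω, |Z₁| = 21.06 Ω
Branch 2 (−jX_C): Z₂ = −j6.694 Ω
Parallel: Z = Z₁Z₂/(Z₁+Z₂), |Z| = 9.524 Ω, ∠Z = -82.27°
I = V/|Z| = 190/9.524 = 19.95 A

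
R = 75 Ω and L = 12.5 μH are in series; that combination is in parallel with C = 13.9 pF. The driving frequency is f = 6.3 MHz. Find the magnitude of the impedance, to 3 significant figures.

ω = 2πf = 3.958e+07 rad/s
X_L = ωL = 495 Ω
X_C = 1/(ωC) = 1820 Ω
Branch 1 (R+jX_L): Z₁ = 75.0 + j495 Ω, |Z₁| = 500 Ω
Branch 2 (−jX_C): Z₂ = −j1820 Ω
Parallel: Z = Z₁Z₂/(Z₁+Z₂), |Z| = 687 Ω, ∠Z = 78.1°

687 Ω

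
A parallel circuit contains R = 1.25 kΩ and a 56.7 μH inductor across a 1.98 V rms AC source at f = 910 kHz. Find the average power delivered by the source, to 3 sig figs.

3.14 mW

ω = 2πf = 5.718e+06 rad/s
X_L = ωL = 324 Ω
Parallel: admittances add. Y = 1/R + 1/(jωL)
Y = (0.000800 − j0.00308) S
|Y| = 0.00319 S → |Z| = 1/|Y| = 314 Ω, ∠Z = −∠Y = 75.5°
I = V/|Z| = 6.31 mA
P = VI cos φ = 1.98 × 0.00631 × cos(75.5°) = 3.14 mW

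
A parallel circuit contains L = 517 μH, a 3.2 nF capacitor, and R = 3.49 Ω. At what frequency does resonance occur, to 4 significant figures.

123.7 kHz

ω₀ = 1/√(LC) = 1/√(0.000517 × 3.2e-09) = 777500 rad/s
f₀ = ω₀/(2π) = 123.7 kHz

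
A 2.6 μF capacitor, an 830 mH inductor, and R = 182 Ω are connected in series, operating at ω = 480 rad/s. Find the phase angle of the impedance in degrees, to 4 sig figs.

X_L = ωL = 398.4 Ω
X_C = 1/(ωC) = 801.3 Ω
Net reactance X = X_L − X_C = -402.9 Ω
Z = 182.0 − j402.9 Ω
|Z| = √(182.0² + 402.9²) = 442.1 Ω
∠Z = arctan(-402.9/182.0) = -65.69°

-65.69°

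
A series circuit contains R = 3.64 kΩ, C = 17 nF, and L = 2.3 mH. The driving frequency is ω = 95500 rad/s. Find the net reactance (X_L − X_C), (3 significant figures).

-396 Ω

X_L = ωL = 220 Ω
X_C = 1/(ωC) = 616 Ω
X = 220 − 616 = -396 Ω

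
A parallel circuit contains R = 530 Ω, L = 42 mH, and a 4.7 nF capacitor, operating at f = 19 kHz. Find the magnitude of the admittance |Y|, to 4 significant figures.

1.921 mS

ω = 2πf = 119400 rad/s
X_L = ωL = 5014 Ω
X_C = 1/(ωC) = 1782 Ω
Parallel: admittances add. Y = 1/R + 1/(jωL) + jωC
Y = (0.001887 + j0.0003616) S
|Y| = 0.001921 S → |Z| = 1/|Y| = 520.5 Ω, ∠Z = −∠Y = -10.85°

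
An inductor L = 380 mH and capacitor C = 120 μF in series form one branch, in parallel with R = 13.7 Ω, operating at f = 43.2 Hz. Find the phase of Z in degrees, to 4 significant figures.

ω = 2πf = 271.4 rad/s
X_L = ωL = 103.1 Ω
X_C = 1/(ωC) = 30.70 Ω
Branch 1: Z₁ = R = 13.70 Ω
Branch 2 (series LC): Z₂ = j(X_L − X_C) = j72.44 Ω
Parallel: Z = Z₁Z₂/(Z₁+Z₂), |Z| = 13.46 Ω, ∠Z = 10.71°

10.71°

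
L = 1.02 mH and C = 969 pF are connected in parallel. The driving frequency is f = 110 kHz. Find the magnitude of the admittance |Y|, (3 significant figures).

ω = 2πf = 691200 rad/s
X_L = ωL = 705 Ω
X_C = 1/(ωC) = 1490 Ω
Parallel: admittances add. Y = 1/(jωL) + jωC
Y = (0 − j0.000749) S
|Y| = 0.000749 S → |Z| = 1/|Y| = 1340 Ω, ∠Z = −∠Y = 90.0°

749 μS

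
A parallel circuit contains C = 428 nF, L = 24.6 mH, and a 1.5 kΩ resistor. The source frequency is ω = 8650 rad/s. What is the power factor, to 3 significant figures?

X_L = ωL = 213 Ω
X_C = 1/(ωC) = 270 Ω
Parallel: admittances add. Y = 1/R + 1/(jωL) + jωC
Y = (0.000667 − j0.000997) S
|Y| = 0.00120 S → |Z| = 1/|Y| = 834 Ω, ∠Z = −∠Y = 56.2°
cos φ = cos(56.2°) = 0.556

0.556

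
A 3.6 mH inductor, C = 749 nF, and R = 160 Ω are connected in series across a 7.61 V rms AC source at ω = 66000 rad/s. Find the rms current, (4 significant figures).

X_L = ωL = 237.6 Ω
X_C = 1/(ωC) = 20.23 Ω
Net reactance X = X_L − X_C = 217.4 Ω
Z = 160.0 + j217.4 Ω
|Z| = √(160.0² + 217.4²) = 269.9 Ω
I = V/|Z| = 7.61/269.9 = 28.19 mA

28.19 mA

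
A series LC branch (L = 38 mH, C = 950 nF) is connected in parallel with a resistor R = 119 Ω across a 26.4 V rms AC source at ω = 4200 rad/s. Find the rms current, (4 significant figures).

365.1 mA

X_L = ωL = 159.6 Ω
X_C = 1/(ωC) = 250.6 Ω
Branch 1: Z₁ = R = 119.0 Ω
Branch 2 (series LC): Z₂ = j(X_L − X_C) = −j91.03 Ω
Parallel: Z = Z₁Z₂/(Z₁+Z₂), |Z| = 72.30 Ω, ∠Z = -52.59°
I = V/|Z| = 26.4/72.30 = 365.1 mA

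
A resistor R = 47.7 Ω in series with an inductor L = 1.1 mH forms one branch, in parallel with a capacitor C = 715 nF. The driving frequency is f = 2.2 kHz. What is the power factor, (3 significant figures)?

0.980

ω = 2πf = 13820 rad/s
X_L = ωL = 15.2 Ω
X_C = 1/(ωC) = 101 Ω
Branch 1 (R+jX_L): Z₁ = 47.7 + j15.2 Ω, |Z₁| = 50.1 Ω
Branch 2 (−jX_C): Z₂ = −j101 Ω
Parallel: Z = Z₁Z₂/(Z₁+Z₂), |Z| = 51.5 Ω, ∠Z = -11.3°
cos φ = cos(-11.3°) = 0.980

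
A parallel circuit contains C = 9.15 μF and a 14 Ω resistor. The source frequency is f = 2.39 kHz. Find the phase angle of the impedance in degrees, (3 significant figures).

ω = 2πf = 15020 rad/s
X_C = 1/(ωC) = 7.28 Ω
Parallel: admittances add. Y = 1/R + jωC
Y = (0.0714 + j0.137) S
|Y| = 0.155 S → |Z| = 1/|Y| = 6.46 Ω, ∠Z = −∠Y = -62.5°

-62.5°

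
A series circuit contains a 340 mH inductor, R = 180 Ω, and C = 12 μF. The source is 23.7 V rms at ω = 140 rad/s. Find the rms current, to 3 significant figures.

X_L = ωL = 47.6 Ω
X_C = 1/(ωC) = 595 Ω
Net reactance X = X_L − X_C = -548 Ω
Z = 180 − j548 Ω
|Z| = √(180² + 548²) = 576 Ω
I = V/|Z| = 23.7/576 = 41.1 mA

41.1 mA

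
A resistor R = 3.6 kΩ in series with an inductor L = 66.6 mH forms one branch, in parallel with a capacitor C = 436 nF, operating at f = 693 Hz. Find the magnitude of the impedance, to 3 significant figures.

527 Ω

ω = 2πf = 4354 rad/s
X_L = ωL = 290 Ω
X_C = 1/(ωC) = 527 Ω
Branch 1 (R+jX_L): Z₁ = 3600 + j290 Ω, |Z₁| = 3610 Ω
Branch 2 (−jX_C): Z₂ = −j527 Ω
Parallel: Z = Z₁Z₂/(Z₁+Z₂), |Z| = 527 Ω, ∠Z = -81.6°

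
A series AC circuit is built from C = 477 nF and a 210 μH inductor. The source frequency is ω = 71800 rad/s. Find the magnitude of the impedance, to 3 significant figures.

X_L = ωL = 15.1 Ω
X_C = 1/(ωC) = 29.2 Ω
Net reactance X = X_L − X_C = -14.1 Ω
Z = − j14.1 Ω
|Z| = √(0² + 14.1²) = 14.1 Ω

14.1 Ω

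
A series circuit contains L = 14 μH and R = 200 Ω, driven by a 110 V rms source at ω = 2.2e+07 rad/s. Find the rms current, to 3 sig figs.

300 mA

X_L = ωL = 308 Ω
Z = 200 + j308 Ω
|Z| = √(200² + 308²) = 367 Ω
I = V/|Z| = 110/367 = 300 mA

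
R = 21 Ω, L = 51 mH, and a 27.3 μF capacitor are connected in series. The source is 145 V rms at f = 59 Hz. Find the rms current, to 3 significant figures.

1.76 A

ω = 2πf = 370.7 rad/s
X_L = ωL = 18.9 Ω
X_C = 1/(ωC) = 98.8 Ω
Net reactance X = X_L − X_C = -79.9 Ω
Z = 21.0 − j79.9 Ω
|Z| = √(21.0² + 79.9²) = 82.6 Ω
I = V/|Z| = 145/82.6 = 1.76 A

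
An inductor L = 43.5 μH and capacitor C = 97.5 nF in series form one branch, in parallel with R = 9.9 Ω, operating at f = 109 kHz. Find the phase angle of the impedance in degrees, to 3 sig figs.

ω = 2πf = 684900 rad/s
X_L = ωL = 29.8 Ω
X_C = 1/(ωC) = 15.0 Ω
Branch 1: Z₁ = R = 9.90 Ω
Branch 2 (series LC): Z₂ = j(X_L − X_C) = j14.8 Ω
Parallel: Z = Z₁Z₂/(Z₁+Z₂), |Z| = 8.23 Ω, ∠Z = 33.8°

33.8°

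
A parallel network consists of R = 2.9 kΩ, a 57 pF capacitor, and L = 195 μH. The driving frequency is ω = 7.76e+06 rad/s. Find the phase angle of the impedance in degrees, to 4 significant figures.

32.36°

X_L = ωL = 1513 Ω
X_C = 1/(ωC) = 2261 Ω
Parallel: admittances add. Y = 1/R + 1/(jωL) + jωC
Y = (0.0003448 − j0.0002185) S
|Y| = 0.0004082 S → |Z| = 1/|Y| = 2450 Ω, ∠Z = −∠Y = 32.36°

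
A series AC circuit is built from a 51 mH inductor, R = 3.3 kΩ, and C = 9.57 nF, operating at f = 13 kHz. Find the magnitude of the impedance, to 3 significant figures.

ω = 2πf = 81680 rad/s
X_L = ωL = 4170 Ω
X_C = 1/(ωC) = 1280 Ω
Net reactance X = X_L − X_C = 2890 Ω
Z = 3300 + j2890 Ω
|Z| = √(3300² + 2890²) = 4380 Ω

4380 Ω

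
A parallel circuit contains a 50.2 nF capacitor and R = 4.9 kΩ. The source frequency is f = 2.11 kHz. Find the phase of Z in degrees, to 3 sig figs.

ω = 2πf = 13260 rad/s
X_C = 1/(ωC) = 1500 Ω
Parallel: admittances add. Y = 1/R + jωC
Y = (0.000204 + j0.000666) S
|Y| = 0.000696 S → |Z| = 1/|Y| = 1440 Ω, ∠Z = −∠Y = -73.0°

-73.0°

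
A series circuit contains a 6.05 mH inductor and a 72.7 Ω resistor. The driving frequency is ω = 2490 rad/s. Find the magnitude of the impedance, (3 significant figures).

74.2 Ω

X_L = ωL = 15.1 Ω
Z = 72.7 + j15.1 Ω
|Z| = √(72.7² + 15.1²) = 74.2 Ω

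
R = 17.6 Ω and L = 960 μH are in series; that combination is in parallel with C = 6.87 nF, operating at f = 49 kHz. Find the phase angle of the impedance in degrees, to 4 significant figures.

ω = 2πf = 307900 rad/s
X_L = ωL = 295.6 Ω
X_C = 1/(ωC) = 472.8 Ω
Branch 1 (R+jX_L): Z₁ = 17.60 + j295.6 Ω, |Z₁| = 296.1 Ω
Branch 2 (−jX_C): Z₂ = −j472.8 Ω
Parallel: Z = Z₁Z₂/(Z₁+Z₂), |Z| = 786.0 Ω, ∠Z = 80.92°

80.92°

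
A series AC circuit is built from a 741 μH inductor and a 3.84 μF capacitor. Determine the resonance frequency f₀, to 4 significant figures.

ω₀ = 1/√(LC) = 1/√(0.000741 × 3.84e-06) = 18750 rad/s
f₀ = ω₀/(2π) = 2.984 kHz

2.984 kHz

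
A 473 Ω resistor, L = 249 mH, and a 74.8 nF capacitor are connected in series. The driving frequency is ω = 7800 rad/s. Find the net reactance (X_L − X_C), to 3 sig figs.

X_L = ωL = 1940 Ω
X_C = 1/(ωC) = 1710 Ω
X = 1940 − 1710 = 228 Ω

228 Ω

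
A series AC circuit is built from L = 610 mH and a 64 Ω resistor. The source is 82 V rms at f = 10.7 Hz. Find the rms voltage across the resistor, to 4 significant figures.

ω = 2πf = 67.23 rad/s
X_L = ωL = 41.01 Ω
Z = 64.00 + j41.01 Ω
|Z| = √(64.00² + 41.01²) = 76.01 Ω
I = V/|Z| = 1.079 A
V_R = I·|Z_R| = 1.079 × 64.00 = 69.04 V

69.04 V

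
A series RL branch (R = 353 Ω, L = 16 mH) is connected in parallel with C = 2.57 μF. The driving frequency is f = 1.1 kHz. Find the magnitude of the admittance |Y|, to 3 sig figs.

ω = 2πf = 6912 rad/s
X_L = ωL = 111 Ω
X_C = 1/(ωC) = 56.3 Ω
Branch 1 (R+jX_L): Z₁ = 353 + j111 Ω, |Z₁| = 370 Ω
Branch 2 (−jX_C): Z₂ = −j56.3 Ω
Parallel: Z = Z₁Z₂/(Z₁+Z₂), |Z| = 58.3 Ω, ∠Z = -81.3°
|Y| = 1/|Z| = 17.1 mS

17.1 mS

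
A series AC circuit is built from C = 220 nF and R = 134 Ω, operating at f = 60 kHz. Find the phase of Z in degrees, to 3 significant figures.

ω = 2πf = 377000 rad/s
X_C = 1/(ωC) = 12.1 Ω
Z = 134 − j12.1 Ω
|Z| = √(134² + 12.1²) = 135 Ω
∠Z = arctan(-12.1/134) = -5.14°

-5.14°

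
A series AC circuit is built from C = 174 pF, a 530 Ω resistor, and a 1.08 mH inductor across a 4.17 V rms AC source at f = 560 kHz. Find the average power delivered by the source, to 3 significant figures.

ω = 2πf = 3.519e+06 rad/s
X_L = ωL = 3800 Ω
X_C = 1/(ωC) = 1630 Ω
Net reactance X = X_L − X_C = 2170 Ω
Z = 530 + j2170 Ω
|Z| = √(530² + 2170²) = 2230 Ω
∠Z = arctan(2170/530) = 76.3°
I = V/|Z| = 1.87 mA
P = VI cos φ = 4.17 × 0.00187 × cos(76.3°) = 1.85 mW

1.85 mW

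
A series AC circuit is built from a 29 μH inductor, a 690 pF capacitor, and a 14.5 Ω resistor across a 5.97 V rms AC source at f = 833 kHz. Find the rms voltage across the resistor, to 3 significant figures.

ω = 2πf = 5.234e+06 rad/s
X_L = ωL = 152 Ω
X_C = 1/(ωC) = 277 Ω
Net reactance X = X_L − X_C = -125 Ω
Z = 14.5 − j125 Ω
|Z| = √(14.5² + 125²) = 126 Ω
I = V/|Z| = 47.4 mA
V_R = I·|Z_R| = 0.0474 × 14.5 = 0.687 V

0.687 V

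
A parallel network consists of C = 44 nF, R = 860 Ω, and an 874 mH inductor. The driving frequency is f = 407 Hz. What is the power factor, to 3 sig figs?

ω = 2πf = 2557 rad/s
X_L = ωL = 2240 Ω
X_C = 1/(ωC) = 8890 Ω
Parallel: admittances add. Y = 1/R + 1/(jωL) + jωC
Y = (0.00116 − j0.000335) S
|Y| = 0.00121 S → |Z| = 1/|Y| = 826 Ω, ∠Z = −∠Y = 16.1°
cos φ = cos(16.1°) = 0.961

0.961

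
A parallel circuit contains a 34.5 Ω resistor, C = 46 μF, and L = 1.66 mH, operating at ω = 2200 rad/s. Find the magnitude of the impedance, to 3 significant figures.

5.71 Ω

X_L = ωL = 3.65 Ω
X_C = 1/(ωC) = 9.88 Ω
Parallel: admittances add. Y = 1/R + 1/(jωL) + jωC
Y = (0.0290 − j0.173) S
|Y| = 0.175 S → |Z| = 1/|Y| = 5.71 Ω, ∠Z = −∠Y = 80.5°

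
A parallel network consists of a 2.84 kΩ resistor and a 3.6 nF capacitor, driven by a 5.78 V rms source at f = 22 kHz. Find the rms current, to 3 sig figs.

3.52 mA

ω = 2πf = 138200 rad/s
X_C = 1/(ωC) = 2010 Ω
Parallel: admittances add. Y = 1/R + jωC
Y = (0.000352 + j0.000498) S
|Y| = 0.000610 S → |Z| = 1/|Y| = 1640 Ω, ∠Z = −∠Y = -54.7°
I = V/|Z| = 5.78/1640 = 3.52 mA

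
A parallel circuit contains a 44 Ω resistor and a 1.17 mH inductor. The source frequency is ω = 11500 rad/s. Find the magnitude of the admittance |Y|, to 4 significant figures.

X_L = ωL = 13.46 Ω
Parallel: admittances add. Y = 1/R + 1/(jωL)
Y = (0.02273 − j0.07432) S
|Y| = 0.07772 S → |Z| = 1/|Y| = 12.87 Ω, ∠Z = −∠Y = 73.00°

77.72 mS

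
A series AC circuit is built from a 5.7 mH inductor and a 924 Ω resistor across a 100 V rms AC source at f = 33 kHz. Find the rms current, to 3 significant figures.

66.7 mA

ω = 2πf = 207300 rad/s
X_L = ωL = 1180 Ω
Z = 924 + j1180 Ω
|Z| = √(924² + 1180²) = 1500 Ω
I = V/|Z| = 100/1500 = 66.7 mA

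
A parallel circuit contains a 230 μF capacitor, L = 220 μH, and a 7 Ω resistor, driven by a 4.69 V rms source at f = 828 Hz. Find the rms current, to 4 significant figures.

ω = 2πf = 5202 rad/s
X_L = ωL = 1.145 Ω
X_C = 1/(ωC) = 0.8357 Ω
Parallel: admittances add. Y = 1/R + 1/(jωL) + jωC
Y = (0.1429 + j0.3229) S
|Y| = 0.3531 S → |Z| = 1/|Y| = 2.832 Ω, ∠Z = −∠Y = -66.13°
I = V/|Z| = 4.69/2.832 = 1.656 A

1.656 A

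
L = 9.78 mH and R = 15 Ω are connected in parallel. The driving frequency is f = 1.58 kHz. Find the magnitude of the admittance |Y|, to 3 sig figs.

67.5 mS

ω = 2πf = 9927 rad/s
X_L = ωL = 97.1 Ω
Parallel: admittances add. Y = 1/R + 1/(jωL)
Y = (0.0667 − j0.0103) S
|Y| = 0.0675 S → |Z| = 1/|Y| = 14.8 Ω, ∠Z = −∠Y = 8.78°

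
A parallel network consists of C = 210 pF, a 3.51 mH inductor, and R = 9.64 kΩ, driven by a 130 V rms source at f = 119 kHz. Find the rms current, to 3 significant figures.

32.1 mA

ω = 2πf = 747700 rad/s
X_L = ωL = 2620 Ω
X_C = 1/(ωC) = 6370 Ω
Parallel: admittances add. Y = 1/R + 1/(jωL) + jωC
Y = (0.000104 − j0.000224) S
|Y| = 0.000247 S → |Z| = 1/|Y| = 4050 Ω, ∠Z = −∠Y = 65.2°
I = V/|Z| = 130/4050 = 32.1 mA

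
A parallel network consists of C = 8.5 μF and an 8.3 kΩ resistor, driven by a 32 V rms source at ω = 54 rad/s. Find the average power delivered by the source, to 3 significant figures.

123 mW

X_C = 1/(ωC) = 2180 Ω
Parallel: admittances add. Y = 1/R + jωC
Y = (0.000120 + j0.000459) S
|Y| = 0.000475 S → |Z| = 1/|Y| = 2110 Ω, ∠Z = −∠Y = -75.3°
I = V/|Z| = 15.2 mA
P = VI cos φ = 32 × 0.0152 × cos(-75.3°) = 123 mW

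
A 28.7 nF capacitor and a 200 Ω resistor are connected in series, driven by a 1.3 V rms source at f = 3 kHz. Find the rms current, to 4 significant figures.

699.2 μA

ω = 2πf = 18850 rad/s
X_C = 1/(ωC) = 1848 Ω
Z = 200.0 − j1848 Ω
|Z| = √(200.0² + 1848²) = 1859 Ω
I = V/|Z| = 1.3/1859 = 699.2 μA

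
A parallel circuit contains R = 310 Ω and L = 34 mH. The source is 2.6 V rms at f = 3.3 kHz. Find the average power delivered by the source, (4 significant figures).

21.81 mW

ω = 2πf = 20730 rad/s
X_L = ωL = 705.0 Ω
Parallel: admittances add. Y = 1/R + 1/(jωL)
Y = (0.003226 − j0.001418) S
|Y| = 0.003524 S → |Z| = 1/|Y| = 283.8 Ω, ∠Z = −∠Y = 23.74°
I = V/|Z| = 9.162 mA
P = VI cos φ = 2.6 × 0.009162 × cos(23.74°) = 21.81 mW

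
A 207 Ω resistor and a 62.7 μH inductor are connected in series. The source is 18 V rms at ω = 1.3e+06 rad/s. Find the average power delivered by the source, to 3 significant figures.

X_L = ωL = 81.5 Ω
Z = 207 + j81.5 Ω
|Z| = √(207² + 81.5²) = 222 Ω
∠Z = arctan(81.5/207) = 21.5°
I = V/|Z| = 80.9 mA
P = VI cos φ = 18 × 0.0809 × cos(21.5°) = 1.36 W

1.36 W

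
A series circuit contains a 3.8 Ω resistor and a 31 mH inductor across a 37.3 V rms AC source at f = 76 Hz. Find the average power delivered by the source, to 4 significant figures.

ω = 2πf = 477.5 rad/s
X_L = ωL = 14.80 Ω
Z = 3.800 + j14.80 Ω
|Z| = √(3.800² + 14.80²) = 15.28 Ω
∠Z = arctan(14.80/3.800) = 75.60°
I = V/|Z| = 2.441 A
P = VI cos φ = 37.3 × 2.441 × cos(75.60°) = 22.63 W

22.63 W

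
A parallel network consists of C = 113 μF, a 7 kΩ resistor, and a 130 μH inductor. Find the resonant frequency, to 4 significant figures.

ω₀ = 1/√(LC) = 1/√(0.00013 × 0.000113) = 8251 rad/s
f₀ = ω₀/(2π) = 1.313 kHz

1.313 kHz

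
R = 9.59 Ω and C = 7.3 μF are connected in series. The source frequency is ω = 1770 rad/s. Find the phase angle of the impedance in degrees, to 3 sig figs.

-82.9°

X_C = 1/(ωC) = 77.4 Ω
Z = 9.59 − j77.4 Ω
|Z| = √(9.59² + 77.4²) = 78.0 Ω
∠Z = arctan(-77.4/9.59) = -82.9°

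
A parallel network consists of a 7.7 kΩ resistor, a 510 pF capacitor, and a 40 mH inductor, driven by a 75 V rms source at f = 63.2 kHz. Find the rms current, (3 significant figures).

14.3 mA

ω = 2πf = 397100 rad/s
X_L = ωL = 15900 Ω
X_C = 1/(ωC) = 4940 Ω
Parallel: admittances add. Y = 1/R + 1/(jωL) + jωC
Y = (0.000130 + j0.000140) S
|Y| = 0.000191 S → |Z| = 1/|Y| = 5250 Ω, ∠Z = −∠Y = -47.1°
I = V/|Z| = 75/5250 = 14.3 mA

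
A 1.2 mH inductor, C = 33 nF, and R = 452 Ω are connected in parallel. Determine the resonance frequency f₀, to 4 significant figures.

25.29 kHz

ω₀ = 1/√(LC) = 1/√(0.0012 × 3.3e-08) = 158900 rad/s
f₀ = ω₀/(2π) = 25.29 kHz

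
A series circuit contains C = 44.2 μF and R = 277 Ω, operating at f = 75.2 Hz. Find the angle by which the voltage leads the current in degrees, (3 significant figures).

-9.81°

ω = 2πf = 472.5 rad/s
X_C = 1/(ωC) = 47.9 Ω
Z = 277 − j47.9 Ω
|Z| = √(277² + 47.9²) = 281 Ω
∠Z = arctan(-47.9/277) = -9.81°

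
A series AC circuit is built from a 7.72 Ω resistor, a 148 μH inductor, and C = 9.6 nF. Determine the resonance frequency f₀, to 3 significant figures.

ω₀ = 1/√(LC) = 1/√(0.000148 × 9.6e-09) = 838900 rad/s
f₀ = ω₀/(2π) = 134 kHz

134 kHz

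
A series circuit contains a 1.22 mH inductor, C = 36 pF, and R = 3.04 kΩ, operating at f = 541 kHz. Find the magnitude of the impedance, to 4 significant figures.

5044 Ω

ω = 2πf = 3.399e+06 rad/s
X_L = ωL = 4147 Ω
X_C = 1/(ωC) = 8172 Ω
Net reactance X = X_L − X_C = -4025 Ω
Z = 3040 − j4025 Ω
|Z| = √(3040² + 4025²) = 5044 Ω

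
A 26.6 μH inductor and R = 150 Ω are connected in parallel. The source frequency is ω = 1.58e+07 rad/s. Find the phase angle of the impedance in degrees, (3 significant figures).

X_L = ωL = 420 Ω
Parallel: admittances add. Y = 1/R + 1/(jωL)
Y = (0.00667 − j0.00238) S
|Y| = 0.00708 S → |Z| = 1/|Y| = 141 Ω, ∠Z = −∠Y = 19.6°

19.6°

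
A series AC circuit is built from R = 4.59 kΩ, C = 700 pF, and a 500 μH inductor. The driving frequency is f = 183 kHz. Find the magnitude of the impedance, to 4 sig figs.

4638 Ω

ω = 2πf = 1.15e+06 rad/s
X_L = ωL = 574.9 Ω
X_C = 1/(ωC) = 1242 Ω
Net reactance X = X_L − X_C = -667.5 Ω
Z = 4590 − j667.5 Ω
|Z| = √(4590² + 667.5²) = 4638 Ω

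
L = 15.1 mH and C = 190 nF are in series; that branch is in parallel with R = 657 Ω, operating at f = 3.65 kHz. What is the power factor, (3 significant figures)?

ω = 2πf = 22930 rad/s
X_L = ωL = 346 Ω
X_C = 1/(ωC) = 229 Ω
Branch 1: Z₁ = R = 657 Ω
Branch 2 (series LC): Z₂ = j(X_L − X_C) = j117 Ω
Parallel: Z = Z₁Z₂/(Z₁+Z₂), |Z| = 115 Ω, ∠Z = 79.9°
cos φ = cos(79.9°) = 0.175

0.175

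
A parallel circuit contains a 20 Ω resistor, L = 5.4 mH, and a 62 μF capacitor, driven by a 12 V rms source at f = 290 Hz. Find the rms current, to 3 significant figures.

ω = 2πf = 1822 rad/s
X_L = ωL = 9.84 Ω
X_C = 1/(ωC) = 8.85 Ω
Parallel: admittances add. Y = 1/R + 1/(jωL) + jωC
Y = (0.0500 + j0.0113) S
|Y| = 0.0513 S → |Z| = 1/|Y| = 19.5 Ω, ∠Z = −∠Y = -12.8°
I = V/|Z| = 12/19.5 = 615 mA

615 mA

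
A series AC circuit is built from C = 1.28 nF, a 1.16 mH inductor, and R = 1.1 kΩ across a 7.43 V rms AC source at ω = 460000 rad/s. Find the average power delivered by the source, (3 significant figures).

X_L = ωL = 534 Ω
X_C = 1/(ωC) = 1700 Ω
Net reactance X = X_L − X_C = -1160 Ω
Z = 1100 − j1160 Ω
|Z| = √(1100² + 1160²) = 1600 Ω
∠Z = arctan(-1160/1100) = -46.6°
I = V/|Z| = 4.64 mA
P = VI cos φ = 7.43 × 0.00464 × cos(-46.6°) = 23.7 mW

23.7 mW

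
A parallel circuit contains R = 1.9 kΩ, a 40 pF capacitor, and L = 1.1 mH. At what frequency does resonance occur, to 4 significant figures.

758.7 kHz

ω₀ = 1/√(LC) = 1/√(0.0011 × 4e-11) = 4.767e+06 rad/s
f₀ = ω₀/(2π) = 758.7 kHz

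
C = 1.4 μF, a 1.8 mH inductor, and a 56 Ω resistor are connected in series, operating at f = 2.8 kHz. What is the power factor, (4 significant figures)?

ω = 2πf = 17590 rad/s
X_L = ωL = 31.67 Ω
X_C = 1/(ωC) = 40.60 Ω
Net reactance X = X_L − X_C = -8.933 Ω
Z = 56.00 − j8.933 Ω
|Z| = √(56.00² + 8.933²) = 56.71 Ω
∠Z = arctan(-8.933/56.00) = -9.064°
cos φ = cos(-9.064°) = 0.9875

0.9875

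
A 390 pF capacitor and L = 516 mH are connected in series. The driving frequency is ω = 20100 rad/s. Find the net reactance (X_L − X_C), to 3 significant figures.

-117000 Ω

X_L = ωL = 10400 Ω
X_C = 1/(ωC) = 128000 Ω
X = 10400 − 128000 = -117000 Ω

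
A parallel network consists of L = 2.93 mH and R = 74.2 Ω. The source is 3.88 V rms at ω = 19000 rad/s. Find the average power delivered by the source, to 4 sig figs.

202.9 mW

X_L = ωL = 55.67 Ω
Parallel: admittances add. Y = 1/R + 1/(jωL)
Y = (0.01348 − j0.01796) S
|Y| = 0.02246 S → |Z| = 1/|Y| = 44.53 Ω, ∠Z = −∠Y = 53.12°
I = V/|Z| = 87.13 mA
P = VI cos φ = 3.88 × 0.08713 × cos(53.12°) = 202.9 mW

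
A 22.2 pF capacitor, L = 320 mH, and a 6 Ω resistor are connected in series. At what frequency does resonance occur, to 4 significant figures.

59.71 kHz

ω₀ = 1/√(LC) = 1/√(0.32 × 2.22e-11) = 375200 rad/s
f₀ = ω₀/(2π) = 59.71 kHz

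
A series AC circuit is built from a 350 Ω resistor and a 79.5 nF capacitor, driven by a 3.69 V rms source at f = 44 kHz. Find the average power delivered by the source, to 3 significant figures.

38.3 mW

ω = 2πf = 276500 rad/s
X_C = 1/(ωC) = 45.5 Ω
Z = 350 − j45.5 Ω
|Z| = √(350² + 45.5²) = 353 Ω
∠Z = arctan(-45.5/350) = -7.41°
I = V/|Z| = 10.5 mA
P = VI cos φ = 3.69 × 0.0105 × cos(-7.41°) = 38.3 mW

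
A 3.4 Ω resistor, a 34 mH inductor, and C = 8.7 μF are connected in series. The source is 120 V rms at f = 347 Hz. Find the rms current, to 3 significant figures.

ω = 2πf = 2180 rad/s
X_L = ωL = 74.1 Ω
X_C = 1/(ωC) = 52.7 Ω
Net reactance X = X_L − X_C = 21.4 Ω
Z = 3.40 + j21.4 Ω
|Z| = √(3.40² + 21.4²) = 21.7 Ω
I = V/|Z| = 120/21.7 = 5.54 A

5.54 A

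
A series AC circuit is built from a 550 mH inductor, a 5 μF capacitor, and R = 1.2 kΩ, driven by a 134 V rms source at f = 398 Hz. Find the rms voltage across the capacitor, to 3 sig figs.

ω = 2πf = 2501 rad/s
X_L = ωL = 1380 Ω
X_C = 1/(ωC) = 80.0 Ω
Net reactance X = X_L − X_C = 1300 Ω
Z = 1200 + j1300 Ω
|Z| = √(1200² + 1300²) = 1770 Ω
I = V/|Z| = 75.9 mA
V_C = I·|Z_C| = 0.0759 × 80.0 = 6.07 V

6.07 V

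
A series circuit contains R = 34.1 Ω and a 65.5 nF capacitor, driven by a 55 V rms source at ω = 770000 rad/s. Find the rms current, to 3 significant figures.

1.39 A

X_C = 1/(ωC) = 19.8 Ω
Z = 34.1 − j19.8 Ω
|Z| = √(34.1² + 19.8²) = 39.4 Ω
I = V/|Z| = 55/39.4 = 1.39 A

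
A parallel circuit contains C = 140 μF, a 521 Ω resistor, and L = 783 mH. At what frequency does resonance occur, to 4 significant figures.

ω₀ = 1/√(LC) = 1/√(0.783 × 0.00014) = 95.51 rad/s
f₀ = ω₀/(2π) = 15.20 Hz

15.20 Hz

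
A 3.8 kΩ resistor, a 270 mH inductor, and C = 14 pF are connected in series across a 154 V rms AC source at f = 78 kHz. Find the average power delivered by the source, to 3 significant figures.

ω = 2πf = 490100 rad/s
X_L = ωL = 132000 Ω
X_C = 1/(ωC) = 146000 Ω
Net reactance X = X_L − X_C = -13400 Ω
Z = 3800 − j13400 Ω
|Z| = √(3800² + 13400²) = 13900 Ω
∠Z = arctan(-13400/3800) = -74.2°
I = V/|Z| = 11.0 mA
P = VI cos φ = 154 × 0.0110 × cos(-74.2°) = 463 mW

463 mW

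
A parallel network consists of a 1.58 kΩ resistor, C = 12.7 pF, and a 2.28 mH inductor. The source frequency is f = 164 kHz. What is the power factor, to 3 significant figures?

0.838

ω = 2πf = 1.03e+06 rad/s
X_L = ωL = 2350 Ω
X_C = 1/(ωC) = 76400 Ω
Parallel: admittances add. Y = 1/R + 1/(jωL) + jωC
Y = (0.000633 − j0.000413) S
|Y| = 0.000755 S → |Z| = 1/|Y| = 1320 Ω, ∠Z = −∠Y = 33.1°
cos φ = cos(33.1°) = 0.838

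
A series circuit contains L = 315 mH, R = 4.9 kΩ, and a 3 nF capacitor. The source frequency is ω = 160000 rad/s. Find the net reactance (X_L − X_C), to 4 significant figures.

48320 Ω

X_L = ωL = 50400 Ω
X_C = 1/(ωC) = 2083 Ω
X = 50400 − 2083 = 48320 Ω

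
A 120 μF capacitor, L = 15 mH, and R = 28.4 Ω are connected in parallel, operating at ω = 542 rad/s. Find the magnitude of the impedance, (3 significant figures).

14.7 Ω

X_L = ωL = 8.13 Ω
X_C = 1/(ωC) = 15.4 Ω
Parallel: admittances add. Y = 1/R + 1/(jωL) + jωC
Y = (0.0352 − j0.0580) S
|Y| = 0.0678 S → |Z| = 1/|Y| = 14.7 Ω, ∠Z = −∠Y = 58.7°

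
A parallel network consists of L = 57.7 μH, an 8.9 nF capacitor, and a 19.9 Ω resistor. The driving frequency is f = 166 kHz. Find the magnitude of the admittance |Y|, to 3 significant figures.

50.8 mS

ω = 2πf = 1.043e+06 rad/s
X_L = ωL = 60.2 Ω
X_C = 1/(ωC) = 108 Ω
Parallel: admittances add. Y = 1/R + 1/(jωL) + jωC
Y = (0.0503 − j0.00733) S
|Y| = 0.0508 S → |Z| = 1/|Y| = 19.7 Ω, ∠Z = −∠Y = 8.30°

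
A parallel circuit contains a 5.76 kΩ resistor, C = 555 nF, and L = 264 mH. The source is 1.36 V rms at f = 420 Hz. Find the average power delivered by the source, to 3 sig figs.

321 μW

ω = 2πf = 2639 rad/s
X_L = ωL = 697 Ω
X_C = 1/(ωC) = 683 Ω
Parallel: admittances add. Y = 1/R + 1/(jωL) + jωC
Y = (0.000174 + j2.92e-05) S
|Y| = 0.000176 S → |Z| = 1/|Y| = 5680 Ω, ∠Z = −∠Y = -9.56°
I = V/|Z| = 239 μA
P = VI cos φ = 1.36 × 0.000239 × cos(-9.56°) = 321 μW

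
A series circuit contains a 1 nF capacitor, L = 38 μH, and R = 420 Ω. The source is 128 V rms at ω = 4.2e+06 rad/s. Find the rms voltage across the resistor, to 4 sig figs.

X_L = ωL = 159.6 Ω
X_C = 1/(ωC) = 238.1 Ω
Net reactance X = X_L − X_C = -78.50 Ω
Z = 420.0 − j78.50 Ω
|Z| = √(420.0² + 78.50²) = 427.3 Ω
I = V/|Z| = 299.6 mA
V_R = I·|Z_R| = 0.2996 × 420.0 = 125.8 V

125.8 V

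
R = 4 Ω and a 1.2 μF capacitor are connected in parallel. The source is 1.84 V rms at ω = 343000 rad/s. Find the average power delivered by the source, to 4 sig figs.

X_C = 1/(ωC) = 2.430 Ω
Parallel: admittances add. Y = 1/R + jωC
Y = (0.2500 + j0.4116) S
|Y| = 0.4816 S → |Z| = 1/|Y| = 2.077 Ω, ∠Z = −∠Y = -58.73°
I = V/|Z| = 886.1 mA
P = VI cos φ = 1.84 × 0.8861 × cos(-58.73°) = 846.4 mW

846.4 mW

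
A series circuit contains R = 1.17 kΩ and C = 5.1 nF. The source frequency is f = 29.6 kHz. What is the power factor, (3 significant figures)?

0.743

ω = 2πf = 186000 rad/s
X_C = 1/(ωC) = 1050 Ω
Z = 1170 − j1050 Ω
|Z| = √(1170² + 1050²) = 1570 Ω
∠Z = arctan(-1050/1170) = -42.0°
cos φ = cos(-42.0°) = 0.743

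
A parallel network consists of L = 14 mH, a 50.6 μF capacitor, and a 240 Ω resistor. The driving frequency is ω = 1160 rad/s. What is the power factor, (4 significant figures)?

0.8226

X_L = ωL = 16.24 Ω
X_C = 1/(ωC) = 17.04 Ω
Parallel: admittances add. Y = 1/R + 1/(jωL) + jωC
Y = (0.004167 − j0.002880) S
|Y| = 0.005065 S → |Z| = 1/|Y| = 197.4 Ω, ∠Z = −∠Y = 34.66°
cos φ = cos(34.66°) = 0.8226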